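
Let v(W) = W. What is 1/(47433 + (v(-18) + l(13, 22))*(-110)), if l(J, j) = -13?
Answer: 1/50843 ≈ 1.9668e-5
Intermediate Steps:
1/(47433 + (v(-18) + l(13, 22))*(-110)) = 1/(47433 + (-18 - 13)*(-110)) = 1/(47433 - 31*(-110)) = 1/(47433 + 3410) = 1/50843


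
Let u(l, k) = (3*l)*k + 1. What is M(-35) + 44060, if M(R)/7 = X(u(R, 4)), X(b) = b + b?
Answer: 38194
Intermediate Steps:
u(l, k) = 1 + 3*k*l (u(l, k) = 3*k*l + 1 = 1 + 3*k*l)
X(b) = 2*b
M(R) = 14 + 168*R (M(R) = 7*(2*(1 + 3*4*R)) = 7*(2*(1 + 12*R)) = 7*(2 + 24*R) = 14 + 168*R)
M(-35) + 44060 = (14 + 168*(-35)) + 44060 = (14 - 5880) + 44060 = -5866 + 44060 = 38194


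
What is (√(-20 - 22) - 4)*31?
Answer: -124 + 31*I*√42 ≈ -124.0 + 200.9*I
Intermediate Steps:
(√(-20 - 22) - 4)*31 = (√(-42) - 4)*31 = (I*√42 - 4)*31 = (-4 + I*√42)*31 = -124 + 31*I*√42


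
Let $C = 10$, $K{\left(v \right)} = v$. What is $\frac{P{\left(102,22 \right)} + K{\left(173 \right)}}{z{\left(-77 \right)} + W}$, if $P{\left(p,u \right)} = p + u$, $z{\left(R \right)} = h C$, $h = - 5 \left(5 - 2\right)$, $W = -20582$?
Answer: $- \frac{297}{20732} \approx -0.014326$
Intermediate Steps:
$h = -15$ ($h = \left(-5\right) 3 = -15$)
$z{\left(R \right)} = -150$ ($z{\left(R \right)} = \left(-15\right) 10 = -150$)
$\frac{P{\left(102,22 \right)} + K{\left(173 \right)}}{z{\left(-77 \right)} + W} = \frac{\left(102 + 22\right) + 173}{-150 - 20582} = \frac{124 + 173}{-20732} = 297 \left(- \frac{1}{20732}\right) = - \frac{297}{20732}$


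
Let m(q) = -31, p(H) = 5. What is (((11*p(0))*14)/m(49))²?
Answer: 592900/961 ≈ 616.96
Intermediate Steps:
(((11*p(0))*14)/m(49))² = (((11*5)*14)/(-31))² = ((55*14)*(-1/31))² = (770*(-1/31))² = (-770/31)² = 592900/961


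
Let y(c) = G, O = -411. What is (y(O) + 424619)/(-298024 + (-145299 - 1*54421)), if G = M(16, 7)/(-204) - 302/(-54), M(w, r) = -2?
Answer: -389805385/456928992 ≈ -0.85310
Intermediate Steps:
G = 5143/918 (G = -2/(-204) - 302/(-54) = -2*(-1/204) - 302*(-1/54) = 1/102 + 151/27 = 5143/918 ≈ 5.6024)
y(c) = 5143/918
(y(O) + 424619)/(-298024 + (-145299 - 1*54421)) = (5143/918 + 424619)/(-298024 + (-145299 - 1*54421)) = 389805385/(918*(-298024 + (-145299 - 54421))) = 389805385/(918*(-298024 - 199720)) = (389805385/918)/(-497744) = (389805385/918)*(-1/497744) = -389805385/456928992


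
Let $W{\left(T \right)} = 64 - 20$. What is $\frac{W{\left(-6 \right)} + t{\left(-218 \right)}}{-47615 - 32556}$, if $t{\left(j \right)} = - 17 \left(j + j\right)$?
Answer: $- \frac{7456}{80171} \approx -0.093001$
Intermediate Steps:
$t{\left(j \right)} = - 34 j$ ($t{\left(j \right)} = - 17 \cdot 2 j = - 34 j$)
$W{\left(T \right)} = 44$ ($W{\left(T \right)} = 64 - 20 = 44$)
$\frac{W{\left(-6 \right)} + t{\left(-218 \right)}}{-47615 - 32556} = \frac{44 - -7412}{-47615 - 32556} = \frac{44 + 7412}{-80171} = 7456 \left(- \frac{1}{80171}\right) = - \frac{7456}{80171}$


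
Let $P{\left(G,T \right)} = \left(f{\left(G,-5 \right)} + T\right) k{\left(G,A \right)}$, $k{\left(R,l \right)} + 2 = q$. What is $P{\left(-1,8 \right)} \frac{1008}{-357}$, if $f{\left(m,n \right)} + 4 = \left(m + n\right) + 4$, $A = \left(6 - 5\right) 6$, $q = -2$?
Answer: $\frac{384}{17} \approx 22.588$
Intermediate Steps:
$A = 6$ ($A = 1 \cdot 6 = 6$)
$f{\left(m,n \right)} = m + n$ ($f{\left(m,n \right)} = -4 + \left(\left(m + n\right) + 4\right) = -4 + \left(4 + m + n\right) = m + n$)
$k{\left(R,l \right)} = -4$ ($k{\left(R,l \right)} = -2 - 2 = -4$)
$P{\left(G,T \right)} = 20 - 4 G - 4 T$ ($P{\left(G,T \right)} = \left(\left(G - 5\right) + T\right) \left(-4\right) = \left(\left(-5 + G\right) + T\right) \left(-4\right) = \left(-5 + G + T\right) \left(-4\right) = 20 - 4 G - 4 T$)
$P{\left(-1,8 \right)} \frac{1008}{-357} = \left(20 - -4 - 32\right) \frac{1008}{-357} = \left(20 + 4 - 32\right) 1008 \left(- \frac{1}{357}\right) = \left(-8\right) \left(- \frac{48}{17}\right) = \frac{384}{17}$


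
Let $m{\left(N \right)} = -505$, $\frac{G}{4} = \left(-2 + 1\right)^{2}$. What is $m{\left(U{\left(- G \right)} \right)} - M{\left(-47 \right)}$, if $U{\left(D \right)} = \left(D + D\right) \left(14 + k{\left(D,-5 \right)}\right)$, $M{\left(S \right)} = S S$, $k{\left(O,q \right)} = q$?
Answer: $-2714$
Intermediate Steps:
$M{\left(S \right)} = S^{2}$
$G = 4$ ($G = 4 \left(-2 + 1\right)^{2} = 4 \left(-1\right)^{2} = 4 \cdot 1 = 4$)
$U{\left(D \right)} = 18 D$ ($U{\left(D \right)} = \left(D + D\right) \left(14 - 5\right) = 2 D 9 = 18 D$)
$m{\left(U{\left(- G \right)} \right)} - M{\left(-47 \right)} = -505 - \left(-47\right)^{2} = -505 - 2209 = -2714$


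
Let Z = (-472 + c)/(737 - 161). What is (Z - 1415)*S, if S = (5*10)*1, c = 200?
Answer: -1273925/18 ≈ -70774.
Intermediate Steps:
S = 50 (S = 50*1 = 50)
Z = -17/36 (Z = (-472 + 200)/(737 - 161) = -272/576 = -272*1/576 = -17/36 ≈ -0.47222)
(Z - 1415)*S = (-17/36 - 1415)*50 = -50957/36*50 = -1273925/18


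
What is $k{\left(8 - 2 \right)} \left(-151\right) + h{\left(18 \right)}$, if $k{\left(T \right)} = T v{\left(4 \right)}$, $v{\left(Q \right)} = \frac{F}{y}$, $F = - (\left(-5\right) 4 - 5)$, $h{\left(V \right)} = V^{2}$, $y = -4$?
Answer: $\frac{11973}{2} \approx 5986.5$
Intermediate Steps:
$F = 25$ ($F = - (-20 - 5) = \left(-1\right) \left(-25\right) = 25$)
$v{\left(Q \right)} = - \frac{25}{4}$ ($v{\left(Q \right)} = \frac{25}{-4} = 25 \left(- \frac{1}{4}\right) = - \frac{25}{4}$)
$k{\left(T \right)} = - \frac{25 T}{4}$ ($k{\left(T \right)} = T \left(- \frac{25}{4}\right) = - \frac{25 T}{4}$)
$k{\left(8 - 2 \right)} \left(-151\right) + h{\left(18 \right)} = - \frac{25 \left(8 - 2\right)}{4} \left(-151\right) + 18^{2} = - \frac{25 \left(8 - 2\right)}{4} \left(-151\right) + 324 = \left(- \frac{25}{4}\right) 6 \left(-151\right) + 324 = \left(- \frac{75}{2}\right) \left(-151\right) + 324 = \frac{11325}{2} + 324 = \frac{11973}{2}$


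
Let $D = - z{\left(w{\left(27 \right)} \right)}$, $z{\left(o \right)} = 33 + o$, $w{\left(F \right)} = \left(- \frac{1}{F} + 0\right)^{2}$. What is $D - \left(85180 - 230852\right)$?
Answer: $\frac{106170830}{729} \approx 1.4564 \cdot 10^{5}$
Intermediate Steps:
$w{\left(F \right)} = \frac{1}{F^{2}}$ ($w{\left(F \right)} = \left(- \frac{1}{F}\right)^{2} = \frac{1}{F^{2}}$)
$D = - \frac{24058}{729}$ ($D = - (33 + \frac{1}{729}) = \left(-1\right) \frac{24058}{729} = - \frac{24058}{729} \approx -33.001$)
$D - \left(85180 - 230852\right) = - \frac{24058}{729} - \left(85180 - 230852\right) = - \frac{24058}{729} - -145672 = - \frac{24058}{729} + 145672 = \frac{106170830}{729}$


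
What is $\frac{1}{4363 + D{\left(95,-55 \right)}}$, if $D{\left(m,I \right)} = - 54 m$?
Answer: $- \frac{1}{767} \approx -0.0013038$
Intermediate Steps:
$\frac{1}{4363 + D{\left(95,-55 \right)}} = \frac{1}{4363 - 5130} = \frac{1}{-767} = - \frac{1}{767}$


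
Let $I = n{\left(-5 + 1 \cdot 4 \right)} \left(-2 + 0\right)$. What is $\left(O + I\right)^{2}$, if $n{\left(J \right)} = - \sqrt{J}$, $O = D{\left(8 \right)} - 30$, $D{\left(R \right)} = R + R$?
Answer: $192 - 56 i \approx 192.0 - 56.0 i$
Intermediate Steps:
$D{\left(R \right)} = 2 R$
$O = -14$ ($O = 2 \cdot 8 - 30 = 16 - 30 = -14$)
$I = 2 i$ ($I = - \sqrt{-5 + 1 \cdot 4} \left(-2 + 0\right) = - \sqrt{-5 + 4} \left(-2\right) = - \sqrt{-1} \left(-2\right) = - i \left(-2\right) = 2 i \approx 2.0 i$)
$\left(O + I\right)^{2} = \left(-14 + 2 i\right)^{2}$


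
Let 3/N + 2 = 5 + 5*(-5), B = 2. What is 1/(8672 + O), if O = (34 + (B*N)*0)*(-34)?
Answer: 1/7516 ≈ 0.00013305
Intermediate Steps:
N = -3/22 (N = 3/(-2 + (5 + 5*(-5))) = 3/(-2 + (5 - 25)) = 3/(-2 - 20) = 3/(-22) = 3*(-1/22) = -3/22 ≈ -0.13636)
O = -1156 (O = (34 + (2*(-3/22))*0)*(-34) = (34 - 3/11*0)*(-34) = (34 + 0)*(-34) = 34*(-34) = -1156)
1/(8672 + O) = 1/(8672 - 1156) = 1/7516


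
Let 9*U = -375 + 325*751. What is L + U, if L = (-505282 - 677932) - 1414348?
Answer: -23134358/9 ≈ -2.5705e+6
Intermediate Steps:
L = -2597562 (L = -1183214 - 1414348 = -2597562)
U = 243700/9 (U = (-375 + 325*751)/9 = (-375 + 244075)/9 = (⅑)*243700 = 243700/9 ≈ 27078.)
L + U = -2597562 + 243700/9 = -23134358/9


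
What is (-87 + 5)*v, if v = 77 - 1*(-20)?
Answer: -7954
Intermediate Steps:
v = 97 (v = 77 + 20 = 97)
(-87 + 5)*v = (-87 + 5)*97 = -82*97 = -7954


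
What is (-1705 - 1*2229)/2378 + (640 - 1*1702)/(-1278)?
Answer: -69506/84419 ≈ -0.82335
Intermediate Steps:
(-1705 - 1*2229)/2378 + (640 - 1*1702)/(-1278) = (-1705 - 2229)*(1/2378) + (640 - 1702)*(-1/1278) = -3934*1/2378 - 1062*(-1/1278) = -1967/1189 + 59/71 = -69506/84419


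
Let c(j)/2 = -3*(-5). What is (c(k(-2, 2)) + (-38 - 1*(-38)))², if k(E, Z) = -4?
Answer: 900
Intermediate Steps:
c(j) = 30 (c(j) = 2*(-3*(-5)) = 2*15 = 30)
(c(k(-2, 2)) + (-38 - 1*(-38)))² = (30 + (-38 - 1*(-38)))² = (30 + (-38 + 38))² = (30 + 0)² = 30² = 900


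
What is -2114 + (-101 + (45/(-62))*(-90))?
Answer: -66640/31 ≈ -2149.7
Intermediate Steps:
-2114 + (-101 + (45/(-62))*(-90)) = -2114 + (-101 + (45*(-1/62))*(-90)) = -2114 + (-101 - 45/62*(-90)) = -2114 + (-101 + 2025/31) = -2114 - 1106/31 = -66640/31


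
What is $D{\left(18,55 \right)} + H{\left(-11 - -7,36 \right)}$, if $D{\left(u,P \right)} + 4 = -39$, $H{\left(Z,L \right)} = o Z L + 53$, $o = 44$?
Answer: $-6326$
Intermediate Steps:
$H{\left(Z,L \right)} = 53 + 44 L Z$ ($H{\left(Z,L \right)} = 44 Z L + 53 = 44 L Z + 53 = 53 + 44 L Z$)
$D{\left(u,P \right)} = -43$ ($D{\left(u,P \right)} = -4 - 39 = -43$)
$D{\left(18,55 \right)} + H{\left(-11 - -7,36 \right)} = -43 + \left(53 + 44 \cdot 36 \left(-11 - -7\right)\right) = -43 + \left(53 + 44 \cdot 36 \left(-11 + 7\right)\right) = -43 + \left(53 + 44 \cdot 36 \left(-4\right)\right) = -43 + \left(53 - 6336\right) = -43 - 6283 = -6326$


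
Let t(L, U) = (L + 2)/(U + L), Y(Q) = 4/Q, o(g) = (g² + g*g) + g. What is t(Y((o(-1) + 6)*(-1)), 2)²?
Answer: 1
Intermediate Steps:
o(g) = g + 2*g² (o(g) = (g² + g²) + g = 2*g² + g = g + 2*g²)
t(L, U) = (2 + L)/(L + U)
t(Y((o(-1) + 6)*(-1)), 2)² = ((2 + 4/(((-(1 + 2*(-1)) + 6)*(-1))))/(4/(((-(1 + 2*(-1)) + 6)*(-1))) + 2))² = ((2 + 4/(((-(1 - 2) + 6)*(-1))))/(4/(((-(1 - 2) + 6)*(-1))) + 2))² = ((2 + 4/(((-1*(-1) + 6)*(-1))))/(4/(((-1*(-1) + 6)*(-1))) + 2))² = ((2 + 4/(((1 + 6)*(-1))))/(4/(((1 + 6)*(-1))) + 2))² = ((2 + 4/((7*(-1))))/(4/((7*(-1))) + 2))² = ((2 + 4/(-7))/(4/(-7) + 2))² = ((2 + 4*(-⅐))/(4*(-⅐) + 2))² = ((2 - 4/7)/(-4/7 + 2))² = ((10/7)/(10/7))² = ((7/10)*(10/7))² = 1² = 1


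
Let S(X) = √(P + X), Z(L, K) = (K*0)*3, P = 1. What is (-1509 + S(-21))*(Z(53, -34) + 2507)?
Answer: -3783063 + 5014*I*√5 ≈ -3.7831e+6 + 11212.0*I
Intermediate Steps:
Z(L, K) = 0 (Z(L, K) = 0*3 = 0)
S(X) = √(1 + X)
(-1509 + S(-21))*(Z(53, -34) + 2507) = (-1509 + √(1 - 21))*(0 + 2507) = (-1509 + √(-20))*2507 = (-1509 + 2*I*√5)*2507 = -3783063 + 5014*I*√5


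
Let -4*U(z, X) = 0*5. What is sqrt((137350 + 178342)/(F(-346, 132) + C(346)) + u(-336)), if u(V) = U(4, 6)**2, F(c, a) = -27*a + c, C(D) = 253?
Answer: 26*I*sqrt(1707819)/3657 ≈ 9.2912*I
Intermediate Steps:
U(z, X) = 0 (U(z, X) = -0*5 = -1/4*0 = 0)
F(c, a) = c - 27*a
u(V) = 0 (u(V) = 0**2 = 0)
sqrt((137350 + 178342)/(F(-346, 132) + C(346)) + u(-336)) = sqrt((137350 + 178342)/((-346 - 27*132) + 253) + 0) = sqrt(315692/((-346 - 3564) + 253) + 0) = sqrt(315692/(-3910 + 253) + 0) = sqrt(315692/(-3657) + 0) = sqrt(315692*(-1/3657) + 0) = sqrt(-315692/3657 + 0) = sqrt(-315692/3657) = 26*I*sqrt(1707819)/3657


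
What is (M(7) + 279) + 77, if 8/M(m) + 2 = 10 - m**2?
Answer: 14588/41 ≈ 355.80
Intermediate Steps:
M(m) = 8/(8 - m**2) (M(m) = 8/(-2 + (10 - m**2)) = 8/(8 - m**2))
(M(7) + 279) + 77 = (-8/(-8 + 7**2) + 279) + 77 = (-8/(-8 + 49) + 279) + 77 = (-8/41 + 279) + 77 = 11431/41 + 77 = 14588/41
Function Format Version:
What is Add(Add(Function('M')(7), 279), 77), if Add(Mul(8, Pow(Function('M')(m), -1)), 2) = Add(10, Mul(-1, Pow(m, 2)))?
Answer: Rational(14588, 41) ≈ 355.80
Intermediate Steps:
Function('M')(m) = Mul(8, Pow(Add(8, Mul(-1, Pow(m, 2))), -1)) (Function('M')(m) = Mul(8, Pow(Add(-2, Add(10, Mul(-1, Pow(m, 2)))), -1)) = Mul(8, Pow(Add(8, Mul(-1, Pow(m, 2))), -1)))
Add(Add(Function('M')(7), 279), 77) = Add(Add(Mul(-8, Pow(Add(-8, Pow(7, 2)), -1)), 279), 77) = Add(Add(Mul(-8, Pow(Add(-8, 49), -1)), 279), 77) = Add(Add(Mul(-8, Pow(41, -1)), 279), 77) = Add(Add(Mul(-8, Rational(1, 41)), 279), 77) = Add(Add(Rational(-8, 41), 279), 77) = Add(Rational(11431, 41), 77) = Rational(14588, 41)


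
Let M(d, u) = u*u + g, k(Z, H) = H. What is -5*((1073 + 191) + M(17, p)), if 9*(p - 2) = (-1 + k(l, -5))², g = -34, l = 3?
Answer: -6330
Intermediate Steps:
p = 6 (p = 2 + (-1 - 5)²/9 = 2 + (⅑)*(-6)² = 2 + (⅑)*36 = 2 + 4 = 6)
M(d, u) = -34 + u² (M(d, u) = u*u - 34 = u² - 34 = -34 + u²)
-5*((1073 + 191) + M(17, p)) = -5*((1073 + 191) + (-34 + 6²)) = -5*(1264 + (-34 + 36)) = -5*(1264 + 2) = -5*1266 = -6330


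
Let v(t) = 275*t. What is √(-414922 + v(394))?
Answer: 2*I*√76643 ≈ 553.69*I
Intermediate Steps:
√(-414922 + v(394)) = √(-414922 + 275*394) = √(-414922 + 108350) = √(-306572) = 2*I*√76643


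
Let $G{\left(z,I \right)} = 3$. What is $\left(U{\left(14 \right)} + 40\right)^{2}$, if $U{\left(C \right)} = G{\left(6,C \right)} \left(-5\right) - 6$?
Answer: $361$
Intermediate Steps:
$U{\left(C \right)} = -21$ ($U{\left(C \right)} = 3 \left(-5\right) - 6 = -15 - 6 = -21$)
$\left(U{\left(14 \right)} + 40\right)^{2} = \left(-21 + 40\right)^{2} = 19^{2} = 361$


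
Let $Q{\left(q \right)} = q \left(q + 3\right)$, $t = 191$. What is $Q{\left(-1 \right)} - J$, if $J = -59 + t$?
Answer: $-134$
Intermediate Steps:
$Q{\left(q \right)} = q \left(3 + q\right)$
$J = 132$ ($J = -59 + 191 = 132$)
$Q{\left(-1 \right)} - J = - (3 - 1) - 132 = \left(-1\right) 2 - 132 = -2 - 132 = -134$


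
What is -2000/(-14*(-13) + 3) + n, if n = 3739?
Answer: 137943/37 ≈ 3728.2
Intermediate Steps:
-2000/(-14*(-13) + 3) + n = -2000/(-14*(-13) + 3) + 3739 = -2000/(182 + 3) + 3739 = -2000/185 + 3739 = -2000*1/185 + 3739 = -400/37 + 3739 = 137943/37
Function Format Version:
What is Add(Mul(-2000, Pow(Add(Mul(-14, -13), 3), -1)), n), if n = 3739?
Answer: Rational(137943, 37) ≈ 3728.2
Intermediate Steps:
Add(Mul(-2000, Pow(Add(Mul(-14, -13), 3), -1)), n) = Add(Mul(-2000, Pow(Add(Mul(-14, -13), 3), -1)), 3739) = Add(Mul(-2000, Pow(Add(182, 3), -1)), 3739) = Add(Mul(-2000, Pow(185, -1)), 3739) = Add(Mul(-2000, Rational(1, 185)), 3739) = Add(Rational(-400, 37), 3739) = Rational(137943, 37)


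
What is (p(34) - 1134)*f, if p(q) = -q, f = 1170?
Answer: -1366560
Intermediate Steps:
(p(34) - 1134)*f = (-1*34 - 1134)*1170 = (-34 - 1134)*1170 = -1168*1170 = -1366560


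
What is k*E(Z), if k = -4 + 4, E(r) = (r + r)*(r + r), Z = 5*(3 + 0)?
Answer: 0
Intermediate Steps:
Z = 15 (Z = 5*3 = 15)
E(r) = 4*r² (E(r) = (2*r)*(2*r) = 4*r²)
k = 0
k*E(Z) = 0*(4*15²) = 0*(4*225) = 0*900 = 0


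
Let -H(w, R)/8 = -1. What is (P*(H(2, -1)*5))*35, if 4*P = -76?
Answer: -26600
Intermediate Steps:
P = -19 (P = (1/4)*(-76) = -19)
H(w, R) = 8 (H(w, R) = -8*(-1) = 8)
(P*(H(2, -1)*5))*35 = -152*5*35 = -19*40*35 = -760*35 = -26600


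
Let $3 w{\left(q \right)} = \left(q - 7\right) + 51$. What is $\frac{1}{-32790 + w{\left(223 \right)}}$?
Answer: $- \frac{1}{32701} \approx -3.058 \cdot 10^{-5}$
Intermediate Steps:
$w{\left(q \right)} = \frac{44}{3} + \frac{q}{3}$ ($w{\left(q \right)} = \frac{\left(q - 7\right) + 51}{3} = \frac{\left(-7 + q\right) + 51}{3} = \frac{44 + q}{3} = \frac{44}{3} + \frac{q}{3}$)
$\frac{1}{-32790 + w{\left(223 \right)}} = \frac{1}{-32790 + \left(\frac{44}{3} + \frac{1}{3} \cdot 223\right)} = \frac{1}{-32790 + \left(\frac{44}{3} + \frac{223}{3}\right)} = \frac{1}{-32790 + 89} = \frac{1}{-32701} = - \frac{1}{32701}$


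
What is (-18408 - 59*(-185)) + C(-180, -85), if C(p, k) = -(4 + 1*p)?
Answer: -7317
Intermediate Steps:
C(p, k) = -4 - p (C(p, k) = -(4 + p) = -4 - p)
(-18408 - 59*(-185)) + C(-180, -85) = (-18408 - 59*(-185)) + (-4 - 1*(-180)) = (-18408 + 10915) + (-4 + 180) = -7493 + 176 = -7317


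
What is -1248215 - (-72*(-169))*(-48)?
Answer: -664151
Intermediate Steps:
-1248215 - (-72*(-169))*(-48) = -1248215 - 12168*(-48) = -1248215 - 1*(-584064) = -1248215 + 584064 = -664151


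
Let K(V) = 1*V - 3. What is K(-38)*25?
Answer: -1025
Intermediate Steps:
K(V) = -3 + V (K(V) = V - 3 = -3 + V)
K(-38)*25 = (-3 - 38)*25 = -41*25 = -1025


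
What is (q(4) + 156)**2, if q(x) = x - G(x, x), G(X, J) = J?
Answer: 24336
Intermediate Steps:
q(x) = 0 (q(x) = x - x = 0)
(q(4) + 156)**2 = (0 + 156)**2 = 156**2 = 24336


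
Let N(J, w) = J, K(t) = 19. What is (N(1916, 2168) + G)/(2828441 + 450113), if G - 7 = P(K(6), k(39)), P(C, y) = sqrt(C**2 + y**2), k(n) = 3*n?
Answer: 1923/3278554 + 5*sqrt(562)/3278554 ≈ 0.00062269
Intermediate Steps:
G = 7 + 5*sqrt(562) (G = 7 + sqrt(19**2 + (3*39)**2) = 7 + sqrt(361 + 117**2) = 7 + sqrt(361 + 13689) = 7 + sqrt(14050) = 7 + 5*sqrt(562) ≈ 125.53)
(N(1916, 2168) + G)/(2828441 + 450113) = (1916 + (7 + 5*sqrt(562)))/(2828441 + 450113) = (1923 + 5*sqrt(562))/3278554 = (1923 + 5*sqrt(562))*(1/3278554) = 1923/3278554 + 5*sqrt(562)/3278554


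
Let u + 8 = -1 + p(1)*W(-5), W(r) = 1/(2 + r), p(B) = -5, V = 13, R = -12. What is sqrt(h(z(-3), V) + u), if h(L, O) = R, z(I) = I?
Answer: I*sqrt(174)/3 ≈ 4.397*I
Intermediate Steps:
h(L, O) = -12
u = -22/3 (u = -8 + (-1 - 5/(2 - 5)) = -8 + (-1 - 5/(-3)) = -8 + (-1 - 5*(-1/3)) = -8 + (-1 + 5/3) = -8 + 2/3 = -22/3 ≈ -7.3333)
sqrt(h(z(-3), V) + u) = sqrt(-12 - 22/3) = sqrt(-58/3) = I*sqrt(174)/3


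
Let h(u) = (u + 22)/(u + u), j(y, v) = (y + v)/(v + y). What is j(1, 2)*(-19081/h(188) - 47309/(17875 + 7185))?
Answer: -513719435/15036 ≈ -34166.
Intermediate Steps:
j(y, v) = 1 (j(y, v) = (v + y)/(v + y) = 1)
h(u) = (22 + u)/(2*u) (h(u) = (22 + u)/((2*u)) = (22 + u)*(1/(2*u)) = (22 + u)/(2*u))
j(1, 2)*(-19081/h(188) - 47309/(17875 + 7185)) = 1*(-19081*376/(22 + 188) - 47309/(17875 + 7185)) = 1*(-19081/((½)*(1/188)*210) - 47309/25060) = 1*(-19081/105/188 - 47309*1/25060) = 1*(-19081*188/105 - 47309/25060) = 1*(-3587228/105 - 47309/25060) = 1*(-513719435/15036) = -513719435/15036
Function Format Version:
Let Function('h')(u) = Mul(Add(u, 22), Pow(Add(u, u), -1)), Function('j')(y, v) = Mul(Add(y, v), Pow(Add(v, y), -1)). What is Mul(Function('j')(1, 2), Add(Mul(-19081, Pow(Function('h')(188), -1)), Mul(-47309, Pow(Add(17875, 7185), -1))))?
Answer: Rational(-513719435, 15036) ≈ -34166.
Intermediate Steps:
Function('j')(y, v) = 1 (Function('j')(y, v) = Mul(Add(v, y), Pow(Add(v, y), -1)) = 1)
Function('h')(u) = Mul(Rational(1, 2), Pow(u, -1), Add(22, u)) (Function('h')(u) = Mul(Add(22, u), Pow(Mul(2, u), -1)) = Mul(Add(22, u), Mul(Rational(1, 2), Pow(u, -1))) = Mul(Rational(1, 2), Pow(u, -1), Add(22, u)))
Mul(Function('j')(1, 2), Add(Mul(-19081, Pow(Function('h')(188), -1)), Mul(-47309, Pow(Add(17875, 7185), -1)))) = Mul(1, Add(Mul(-19081, Pow(Mul(Rational(1, 2), Pow(188, -1), Add(22, 188)), -1)), Mul(-47309, Pow(Add(17875, 7185), -1)))) = Mul(1, Add(Mul(-19081, Pow(Mul(Rational(1, 2), Rational(1, 188), 210), -1)), Mul(-47309, Pow(25060, -1)))) = Mul(1, Add(Mul(-19081, Pow(Rational(105, 188), -1)), Mul(-47309, Rational(1, 25060)))) = Mul(1, Add(Mul(-19081, Rational(188, 105)), Rational(-47309, 25060))) = Mul(1, Add(Rational(-3587228, 105), Rational(-47309, 25060))) = Mul(1, Rational(-513719435, 15036)) = Rational(-513719435, 15036)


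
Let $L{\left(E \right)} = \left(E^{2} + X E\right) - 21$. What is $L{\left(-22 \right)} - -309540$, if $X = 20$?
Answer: $309563$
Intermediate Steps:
$L{\left(E \right)} = -21 + E^{2} + 20 E$ ($L{\left(E \right)} = \left(E^{2} + 20 E\right) - 21 = -21 + E^{2} + 20 E$)
$L{\left(-22 \right)} - -309540 = \left(-21 + \left(-22\right)^{2} + 20 \left(-22\right)\right) - -309540 = \left(-21 + 484 - 440\right) + 309540 = 23 + 309540 = 309563$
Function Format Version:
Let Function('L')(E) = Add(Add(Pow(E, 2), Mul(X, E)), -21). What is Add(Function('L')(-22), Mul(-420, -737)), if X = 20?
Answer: 309563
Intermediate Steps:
Function('L')(E) = Add(-21, Pow(E, 2), Mul(20, E)) (Function('L')(E) = Add(Add(Pow(E, 2), Mul(20, E)), -21) = Add(-21, Pow(E, 2), Mul(20, E)))
Add(Function('L')(-22), Mul(-420, -737)) = Add(Add(-21, Pow(-22, 2), Mul(20, -22)), Mul(-420, -737)) = Add(Add(-21, 484, -440), 309540) = Add(23, 309540) = 309563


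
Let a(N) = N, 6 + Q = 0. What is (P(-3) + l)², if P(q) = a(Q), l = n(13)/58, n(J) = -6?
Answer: 31329/841 ≈ 37.252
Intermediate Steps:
Q = -6 (Q = -6 + 0 = -6)
l = -3/29 (l = -6/58 = -6*1/58 = -3/29 ≈ -0.10345)
P(q) = -6
(P(-3) + l)² = (-6 - 3/29)² = (-177/29)² = 31329/841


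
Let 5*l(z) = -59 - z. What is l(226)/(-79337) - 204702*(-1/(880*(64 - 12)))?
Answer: 8121525447/1815230560 ≈ 4.4741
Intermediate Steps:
l(z) = -59/5 - z/5 (l(z) = (-59 - z)/5 = -59/5 - z/5)
l(226)/(-79337) - 204702*(-1/(880*(64 - 12))) = (-59/5 - ⅕*226)/(-79337) - 204702*(-1/(880*(64 - 12))) = (-59/5 - 226/5)*(-1/79337) - 204702/(22*(-40*52)) = -57*(-1/79337) - 204702/(22*(-2080)) = 57/79337 - 204702/(-45760) = 57/79337 - 204702*(-1/45760) = 57/79337 + 102351/22880 = 8121525447/1815230560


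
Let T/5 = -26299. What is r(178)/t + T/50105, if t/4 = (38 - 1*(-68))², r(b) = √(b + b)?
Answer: -26299/10021 + √89/22472 ≈ -2.6240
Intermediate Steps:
T = -131495 (T = 5*(-26299) = -131495)
r(b) = √2*√b (r(b) = √(2*b) = √2*√b)
t = 44944 (t = 4*(38 - 1*(-68))² = 4*(38 + 68)² = 4*106² = 4*11236 = 44944)
r(178)/t + T/50105 = (√2*√178)/44944 - 131495/50105 = (2*√89)*(1/44944) - 131495*1/50105 = √89/22472 - 26299/10021 = -26299/10021 + √89/22472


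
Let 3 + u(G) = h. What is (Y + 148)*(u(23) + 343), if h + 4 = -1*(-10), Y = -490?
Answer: -118332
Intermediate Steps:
h = 6 (h = -4 - 1*(-10) = -4 + 10 = 6)
u(G) = 3 (u(G) = -3 + 6 = 3)
(Y + 148)*(u(23) + 343) = (-490 + 148)*(3 + 343) = -342*346 = -118332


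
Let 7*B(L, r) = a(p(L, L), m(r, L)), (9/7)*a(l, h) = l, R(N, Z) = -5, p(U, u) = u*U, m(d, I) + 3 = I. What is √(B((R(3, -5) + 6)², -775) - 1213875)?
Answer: I*√10924874/3 ≈ 1101.8*I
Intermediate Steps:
m(d, I) = -3 + I
p(U, u) = U*u
a(l, h) = 7*l/9
B(L, r) = L²/9 (B(L, r) = (7*(L*L)/9)/7 = (7*L²/9)/7 = L²/9)
√(B((R(3, -5) + 6)², -775) - 1213875) = √(((-5 + 6)²)²/9 - 1213875) = √((1²)²/9 - 1213875) = √((⅑)*1² - 1213875) = √((⅑)*1 - 1213875) = √(⅑ - 1213875) = √(-10924874/9) = I*√10924874/3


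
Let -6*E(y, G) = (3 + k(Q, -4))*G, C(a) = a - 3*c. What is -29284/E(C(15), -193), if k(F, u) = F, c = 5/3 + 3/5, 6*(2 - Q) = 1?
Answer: -1054224/5597 ≈ -188.36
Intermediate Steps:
Q = 11/6 (Q = 2 - ⅙*1 = 2 - ⅙ = 11/6 ≈ 1.8333)
c = 34/15 (c = 5*(⅓) + 3*(⅕) = 5/3 + ⅗ = 34/15 ≈ 2.2667)
C(a) = -34/5 + a (C(a) = a - 3*34/15 = a - 34/5 = -34/5 + a)
E(y, G) = -29*G/36 (E(y, G) = -(3 + 11/6)*G/6 = -29*G/36)
-29284/E(C(15), -193) = -29284/((-29/36*(-193))) = -29284/5597/36 = -29284*36/5597 = -1054224/5597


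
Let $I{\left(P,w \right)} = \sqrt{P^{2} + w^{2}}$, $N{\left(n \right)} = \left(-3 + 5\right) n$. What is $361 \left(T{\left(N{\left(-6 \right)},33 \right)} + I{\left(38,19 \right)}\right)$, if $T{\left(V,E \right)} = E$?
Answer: $11913 + 6859 \sqrt{5} \approx 27250.0$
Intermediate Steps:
$N{\left(n \right)} = 2 n$
$361 \left(T{\left(N{\left(-6 \right)},33 \right)} + I{\left(38,19 \right)}\right) = 361 \left(33 + \sqrt{38^{2} + 19^{2}}\right) = 361 \left(33 + \sqrt{1444 + 361}\right) = 361 \left(33 + \sqrt{1805}\right) = 361 \left(33 + 19 \sqrt{5}\right) = 11913 + 6859 \sqrt{5}$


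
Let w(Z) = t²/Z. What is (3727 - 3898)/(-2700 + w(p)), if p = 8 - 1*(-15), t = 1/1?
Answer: 3933/62099 ≈ 0.063334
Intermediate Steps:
t = 1 (t = 1*1 = 1)
p = 23 (p = 8 + 15 = 23)
w(Z) = 1/Z (w(Z) = 1²/Z = 1/Z)
(3727 - 3898)/(-2700 + w(p)) = (3727 - 3898)/(-2700 + 1/23) = -171/(-2700 + 1/23) = -171/(-62099/23) = -171*(-23/62099) = 3933/62099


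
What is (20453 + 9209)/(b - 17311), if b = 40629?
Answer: 14831/11659 ≈ 1.2721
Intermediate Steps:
(20453 + 9209)/(b - 17311) = (20453 + 9209)/(40629 - 17311) = 29662/23318 = 29662*(1/23318) = 14831/11659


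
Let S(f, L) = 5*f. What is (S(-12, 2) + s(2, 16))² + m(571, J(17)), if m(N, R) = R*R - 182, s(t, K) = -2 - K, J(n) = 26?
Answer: 6578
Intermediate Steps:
m(N, R) = -182 + R² (m(N, R) = R² - 182 = -182 + R²)
(S(-12, 2) + s(2, 16))² + m(571, J(17)) = (5*(-12) + (-2 - 1*16))² + (-182 + 26²) = (-60 + (-2 - 16))² + (-182 + 676) = (-60 - 18)² + 494 = (-78)² + 494 = 6084 + 494 = 6578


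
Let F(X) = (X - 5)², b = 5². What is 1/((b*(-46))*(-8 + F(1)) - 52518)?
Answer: -1/61718 ≈ -1.6203e-5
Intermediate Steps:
b = 25
F(X) = (-5 + X)²
1/((b*(-46))*(-8 + F(1)) - 52518) = 1/((25*(-46))*(-8 + (-5 + 1)²) - 52518) = 1/(-1150*(-8 + (-4)²) - 52518) = 1/(-1150*(-8 + 16) - 52518) = 1/(-1150*8 - 52518) = 1/(-9200 - 52518) = 1/(-61718) = -1/61718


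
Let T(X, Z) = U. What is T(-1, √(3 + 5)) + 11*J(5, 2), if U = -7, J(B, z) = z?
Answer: 15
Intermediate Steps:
T(X, Z) = -7
T(-1, √(3 + 5)) + 11*J(5, 2) = -7 + 11*2 = -7 + 22 = 15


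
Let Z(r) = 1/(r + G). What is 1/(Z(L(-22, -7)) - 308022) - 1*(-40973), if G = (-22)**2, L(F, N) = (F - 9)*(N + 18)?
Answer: 1804743671942/44047145 ≈ 40973.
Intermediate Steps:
L(F, N) = (-9 + F)*(18 + N)
G = 484
Z(r) = 1/(484 + r) (Z(r) = 1/(r + 484) = 1/(484 + r))
1/(Z(L(-22, -7)) - 308022) - 1*(-40973) = 1/(1/(484 + (-162 - 9*(-7) + 18*(-22) - 22*(-7))) - 308022) - 1*(-40973) = 1/(1/(484 + (-162 + 63 - 396 + 154)) - 308022) + 40973 = 1/(1/(484 - 341) - 308022) + 40973 = 1/(1/143 - 308022) + 40973 = 1/(-44047145/143) + 40973 = -143/44047145 + 40973 = 1804743671942/44047145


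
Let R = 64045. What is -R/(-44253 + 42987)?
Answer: 64045/1266 ≈ 50.588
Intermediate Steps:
-R/(-44253 + 42987) = -64045/(-44253 + 42987) = -64045/(-1266) = -64045*(-1)/1266 = -1*(-64045/1266) = 64045/1266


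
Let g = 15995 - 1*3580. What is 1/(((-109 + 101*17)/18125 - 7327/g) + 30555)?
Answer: 45004375/1375086110414 ≈ 3.2728e-5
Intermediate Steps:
g = 12415 (g = 15995 - 3580 = 12415)
1/(((-109 + 101*17)/18125 - 7327/g) + 30555) = 1/(((-109 + 101*17)/18125 - 7327/12415) + 30555) = 1/(((-109 + 1717)*(1/18125) - 7327*1/12415) + 30555) = 1/((1608*(1/18125) - 7327/12415) + 30555) = 1/((1608/18125 - 7327/12415) + 30555) = 1/(-22567711/45004375 + 30555) = 1/(1375086110414/45004375) = 45004375/1375086110414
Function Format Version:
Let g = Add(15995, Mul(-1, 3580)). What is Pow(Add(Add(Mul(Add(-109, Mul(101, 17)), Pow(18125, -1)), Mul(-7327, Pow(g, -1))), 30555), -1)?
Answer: Rational(45004375, 1375086110414) ≈ 3.2728e-5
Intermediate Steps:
g = 12415 (g = Add(15995, -3580) = 12415)
Pow(Add(Add(Mul(Add(-109, Mul(101, 17)), Pow(18125, -1)), Mul(-7327, Pow(g, -1))), 30555), -1) = Pow(Add(Add(Mul(Add(-109, Mul(101, 17)), Pow(18125, -1)), Mul(-7327, Pow(12415, -1))), 30555), -1) = Pow(Add(Add(Mul(Add(-109, 1717), Rational(1, 18125)), Mul(-7327, Rational(1, 12415))), 30555), -1) = Pow(Add(Add(Mul(1608, Rational(1, 18125)), Rational(-7327, 12415)), 30555), -1) = Pow(Add(Add(Rational(1608, 18125), Rational(-7327, 12415)), 30555), -1) = Pow(Add(Rational(-22567711, 45004375), 30555), -1) = Pow(Rational(1375086110414, 45004375), -1) = Rational(45004375, 1375086110414)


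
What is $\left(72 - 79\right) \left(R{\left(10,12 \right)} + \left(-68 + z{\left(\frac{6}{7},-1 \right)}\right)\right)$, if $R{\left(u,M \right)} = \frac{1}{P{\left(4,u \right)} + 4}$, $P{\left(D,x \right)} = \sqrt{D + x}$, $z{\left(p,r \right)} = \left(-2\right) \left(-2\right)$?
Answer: $434 + \frac{7 \sqrt{14}}{2} \approx 447.1$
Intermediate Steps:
$z{\left(p,r \right)} = 4$
$R{\left(u,M \right)} = \frac{1}{4 + \sqrt{4 + u}}$ ($R{\left(u,M \right)} = \frac{1}{\sqrt{4 + u} + 4} = \frac{1}{4 + \sqrt{4 + u}}$)
$\left(72 - 79\right) \left(R{\left(10,12 \right)} + \left(-68 + z{\left(\frac{6}{7},-1 \right)}\right)\right) = \left(72 - 79\right) \left(\frac{1}{4 + \sqrt{4 + 10}} + \left(-68 + 4\right)\right) = \left(72 - 79\right) \left(\frac{1}{4 + \sqrt{14}} - 64\right) = - 7 \left(-64 + \frac{1}{4 + \sqrt{14}}\right) = 448 - \frac{7}{4 + \sqrt{14}}$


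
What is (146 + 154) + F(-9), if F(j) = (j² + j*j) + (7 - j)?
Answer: 478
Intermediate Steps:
F(j) = 7 - j + 2*j² (F(j) = (j² + j²) + (7 - j) = 2*j² + (7 - j) = 7 - j + 2*j²)
(146 + 154) + F(-9) = (146 + 154) + (7 - 1*(-9) + 2*(-9)²) = 300 + (7 + 9 + 2*81) = 300 + (7 + 9 + 162) = 300 + 178 = 478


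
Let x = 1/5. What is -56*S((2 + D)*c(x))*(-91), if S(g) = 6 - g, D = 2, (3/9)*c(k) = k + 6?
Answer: -1742832/5 ≈ -3.4857e+5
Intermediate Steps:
x = ⅕ ≈ 0.20000
c(k) = 18 + 3*k (c(k) = 3*(k + 6) = 3*(6 + k) = 18 + 3*k)
-56*S((2 + D)*c(x))*(-91) = -56*(6 - (2 + 2)*(18 + 3*(⅕)))*(-91) = -56*(6 - 4*(18 + ⅗))*(-91) = -56*(6 - 4*93/5)*(-91) = -56*(6 - 1*372/5)*(-91) = -56*(6 - 372/5)*(-91) = -56*(-342/5)*(-91) = (19152/5)*(-91) = -1742832/5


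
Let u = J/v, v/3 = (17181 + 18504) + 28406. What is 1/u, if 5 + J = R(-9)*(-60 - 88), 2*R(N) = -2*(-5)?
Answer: -192273/745 ≈ -258.08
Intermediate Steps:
R(N) = 5 (R(N) = (-2*(-5))/2 = (1/2)*10 = 5)
J = -745 (J = -5 + 5*(-60 - 88) = -5 + 5*(-148) = -5 - 740 = -745)
v = 192273 (v = 3*((17181 + 18504) + 28406) = 3*(35685 + 28406) = 3*64091 = 192273)
u = -745/192273 ≈ -0.0038747
1/u = 1/(-745/192273) = -192273/745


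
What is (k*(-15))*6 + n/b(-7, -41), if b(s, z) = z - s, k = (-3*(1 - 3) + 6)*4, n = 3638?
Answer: -4427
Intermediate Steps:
k = 48 (k = (-3*(-2) + 6)*4 = (6 + 6)*4 = 12*4 = 48)
(k*(-15))*6 + n/b(-7, -41) = (48*(-15))*6 + 3638/(-41 - 1*(-7)) = -720*6 + 3638/(-41 + 7) = -4320 + 3638/(-34) = -4320 + 3638*(-1/34) = -4320 - 107 = -4427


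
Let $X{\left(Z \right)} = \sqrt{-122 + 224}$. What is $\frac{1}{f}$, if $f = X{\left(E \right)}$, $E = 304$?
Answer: $\frac{\sqrt{102}}{102} \approx 0.099015$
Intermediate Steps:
$X{\left(Z \right)} = \sqrt{102}$
$f = \sqrt{102} \approx 10.1$
$\frac{1}{f} = \frac{1}{\sqrt{102}} = \frac{\sqrt{102}}{102}$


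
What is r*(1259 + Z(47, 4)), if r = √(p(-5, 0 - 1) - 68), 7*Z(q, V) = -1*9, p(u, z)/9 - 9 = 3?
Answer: 17608*√10/7 ≈ 7954.5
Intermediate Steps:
p(u, z) = 108 (p(u, z) = 81 + 9*3 = 81 + 27 = 108)
Z(q, V) = -9/7 (Z(q, V) = (-1*9)/7 = (⅐)*(-9) = -9/7)
r = 2*√10 (r = √(108 - 68) = √40 = 2*√10 ≈ 6.3246)
r*(1259 + Z(47, 4)) = (2*√10)*(1259 - 9/7) = (2*√10)*(8804/7) = 17608*√10/7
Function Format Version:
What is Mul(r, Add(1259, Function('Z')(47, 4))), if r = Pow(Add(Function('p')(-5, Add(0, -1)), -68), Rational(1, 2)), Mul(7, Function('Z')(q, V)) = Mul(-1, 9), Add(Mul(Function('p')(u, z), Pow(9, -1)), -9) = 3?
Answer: Mul(Rational(17608, 7), Pow(10, Rational(1, 2))) ≈ 7954.5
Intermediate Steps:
Function('p')(u, z) = 108 (Function('p')(u, z) = Add(81, Mul(9, 3)) = Add(81, 27) = 108)
Function('Z')(q, V) = Rational(-9, 7) (Function('Z')(q, V) = Mul(Rational(1, 7), Mul(-1, 9)) = Mul(Rational(1, 7), -9) = Rational(-9, 7))
r = Mul(2, Pow(10, Rational(1, 2))) (r = Pow(Add(108, -68), Rational(1, 2)) = Pow(40, Rational(1, 2)) = Mul(2, Pow(10, Rational(1, 2))) ≈ 6.3246)
Mul(r, Add(1259, Function('Z')(47, 4))) = Mul(Mul(2, Pow(10, Rational(1, 2))), Add(1259, Rational(-9, 7))) = Mul(Mul(2, Pow(10, Rational(1, 2))), Rational(8804, 7)) = Mul(Rational(17608, 7), Pow(10, Rational(1, 2)))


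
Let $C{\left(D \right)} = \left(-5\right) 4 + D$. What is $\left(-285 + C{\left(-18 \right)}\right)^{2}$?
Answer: $104329$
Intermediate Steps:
$C{\left(D \right)} = -20 + D$
$\left(-285 + C{\left(-18 \right)}\right)^{2} = \left(-285 - 38\right)^{2} = \left(-323\right)^{2} = 104329$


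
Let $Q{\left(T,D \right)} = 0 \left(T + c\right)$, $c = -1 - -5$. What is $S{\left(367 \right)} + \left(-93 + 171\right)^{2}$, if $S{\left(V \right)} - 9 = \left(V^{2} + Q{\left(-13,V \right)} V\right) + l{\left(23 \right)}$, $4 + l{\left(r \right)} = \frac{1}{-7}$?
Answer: $\frac{985445}{7} \approx 1.4078 \cdot 10^{5}$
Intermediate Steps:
$l{\left(r \right)} = - \frac{29}{7}$ ($l{\left(r \right)} = -4 + \frac{1}{-7} = -4 - \frac{1}{7} = - \frac{29}{7}$)
$c = 4$ ($c = -1 + 5 = 4$)
$Q{\left(T,D \right)} = 0$ ($Q{\left(T,D \right)} = 0 \left(T + 4\right) = 0 \left(4 + T\right) = 0$)
$S{\left(V \right)} = \frac{34}{7} + V^{2}$ ($S{\left(V \right)} = 9 + \left(\left(V^{2} + 0 V\right) - \frac{29}{7}\right) = 9 + \left(\left(V^{2} + 0\right) - \frac{29}{7}\right) = 9 + \left(V^{2} - \frac{29}{7}\right) = 9 + \left(- \frac{29}{7} + V^{2}\right) = \frac{34}{7} + V^{2}$)
$S{\left(367 \right)} + \left(-93 + 171\right)^{2} = \left(\frac{34}{7} + 367^{2}\right) + \left(-93 + 171\right)^{2} = \left(\frac{34}{7} + 134689\right) + 78^{2} = \frac{942857}{7} + 6084 = \frac{985445}{7}$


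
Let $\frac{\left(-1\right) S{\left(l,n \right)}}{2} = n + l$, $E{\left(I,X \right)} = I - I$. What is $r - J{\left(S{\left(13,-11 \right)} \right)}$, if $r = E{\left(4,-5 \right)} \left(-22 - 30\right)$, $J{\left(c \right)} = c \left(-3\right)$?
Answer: $-12$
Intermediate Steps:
$E{\left(I,X \right)} = 0$
$S{\left(l,n \right)} = - 2 l - 2 n$ ($S{\left(l,n \right)} = - 2 \left(n + l\right) = - 2 \left(l + n\right) = - 2 l - 2 n$)
$J{\left(c \right)} = - 3 c$
$r = 0$ ($r = 0 \left(-22 - 30\right) = 0 \left(-52\right) = 0$)
$r - J{\left(S{\left(13,-11 \right)} \right)} = 0 - - 3 \left(\left(-2\right) 13 - -22\right) = 0 - - 3 \left(-26 + 22\right) = 0 - \left(-3\right) \left(-4\right) = 0 - 12 = -12$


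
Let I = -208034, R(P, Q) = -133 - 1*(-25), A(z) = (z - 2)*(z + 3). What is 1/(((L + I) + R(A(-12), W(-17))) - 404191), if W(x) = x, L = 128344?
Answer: -1/483989 ≈ -2.0662e-6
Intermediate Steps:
A(z) = (-2 + z)*(3 + z)
R(P, Q) = -108 (R(P, Q) = -133 + 25 = -108)
1/(((L + I) + R(A(-12), W(-17))) - 404191) = 1/(((128344 - 208034) - 108) - 404191) = 1/((-79690 - 108) - 404191) = 1/(-79798 - 404191) = 1/(-483989) = -1/483989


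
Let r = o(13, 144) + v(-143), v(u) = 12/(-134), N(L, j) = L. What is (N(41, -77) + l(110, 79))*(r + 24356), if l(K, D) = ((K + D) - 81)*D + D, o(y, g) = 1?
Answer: 14119311276/67 ≈ 2.1074e+8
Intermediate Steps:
v(u) = -6/67 (v(u) = 12*(-1/134) = -6/67)
l(K, D) = D + D*(-81 + D + K) (l(K, D) = ((D + K) - 81)*D + D = (-81 + D + K)*D + D = D*(-81 + D + K) + D = D + D*(-81 + D + K))
r = 61/67 (r = 1 - 6/67 = 61/67 ≈ 0.91045)
(N(41, -77) + l(110, 79))*(r + 24356) = (41 + 79*(-80 + 79 + 110))*(61/67 + 24356) = (41 + 79*109)*(1631913/67) = (41 + 8611)*(1631913/67) = 8652*(1631913/67) = 14119311276/67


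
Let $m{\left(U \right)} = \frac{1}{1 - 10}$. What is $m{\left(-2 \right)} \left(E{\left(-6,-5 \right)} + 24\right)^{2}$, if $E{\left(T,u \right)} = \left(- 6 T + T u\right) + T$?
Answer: $-784$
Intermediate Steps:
$E{\left(T,u \right)} = - 5 T + T u$
$m{\left(U \right)} = - \frac{1}{9}$ ($m{\left(U \right)} = \frac{1}{-9} = - \frac{1}{9}$)
$m{\left(-2 \right)} \left(E{\left(-6,-5 \right)} + 24\right)^{2} = - \frac{\left(- 6 \left(-5 - 5\right) + 24\right)^{2}}{9} = - \frac{\left(\left(-6\right) \left(-10\right) + 24\right)^{2}}{9} = - \frac{\left(60 + 24\right)^{2}}{9} = - \frac{84^{2}}{9} = \left(- \frac{1}{9}\right) 7056 = -784$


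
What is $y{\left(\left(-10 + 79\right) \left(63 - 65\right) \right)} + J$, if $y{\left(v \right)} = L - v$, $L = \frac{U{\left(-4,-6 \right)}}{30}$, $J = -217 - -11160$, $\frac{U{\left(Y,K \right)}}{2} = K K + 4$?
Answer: $\frac{33251}{3} \approx 11084.0$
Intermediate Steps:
$U{\left(Y,K \right)} = 8 + 2 K^{2}$ ($U{\left(Y,K \right)} = 2 \left(K K + 4\right) = 2 \left(K^{2} + 4\right) = 2 \left(4 + K^{2}\right) = 8 + 2 K^{2}$)
$J = 10943$ ($J = -217 + 11160 = 10943$)
$L = \frac{8}{3}$ ($L = \frac{8 + 2 \left(-6\right)^{2}}{30} = \left(8 + 2 \cdot 36\right) \frac{1}{30} = \left(8 + 72\right) \frac{1}{30} = 80 \cdot \frac{1}{30} = \frac{8}{3} \approx 2.6667$)
$y{\left(v \right)} = \frac{8}{3} - v$
$y{\left(\left(-10 + 79\right) \left(63 - 65\right) \right)} + J = \left(\frac{8}{3} - \left(-10 + 79\right) \left(63 - 65\right)\right) + 10943 = \left(\frac{8}{3} - 69 \left(-2\right)\right) + 10943 = \left(\frac{8}{3} - -138\right) + 10943 = \left(\frac{8}{3} + 138\right) + 10943 = \frac{422}{3} + 10943 = \frac{33251}{3}$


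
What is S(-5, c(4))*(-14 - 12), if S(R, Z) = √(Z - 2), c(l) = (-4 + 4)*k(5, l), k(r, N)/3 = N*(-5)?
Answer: -26*I*√2 ≈ -36.77*I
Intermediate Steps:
k(r, N) = -15*N (k(r, N) = 3*(N*(-5)) = 3*(-5*N) = -15*N)
c(l) = 0 (c(l) = (-4 + 4)*(-15*l) = 0*(-15*l) = 0)
S(R, Z) = √(-2 + Z)
S(-5, c(4))*(-14 - 12) = √(-2 + 0)*(-14 - 12) = √(-2)*(-26) = (I*√2)*(-26) = -26*I*√2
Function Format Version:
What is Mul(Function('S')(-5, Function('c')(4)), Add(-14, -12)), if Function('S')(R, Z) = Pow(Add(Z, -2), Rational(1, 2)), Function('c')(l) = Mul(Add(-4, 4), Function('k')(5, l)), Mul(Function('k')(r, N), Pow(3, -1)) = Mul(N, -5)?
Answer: Mul(-26, I, Pow(2, Rational(1, 2))) ≈ Mul(-36.770, I)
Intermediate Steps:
Function('k')(r, N) = Mul(-15, N) (Function('k')(r, N) = Mul(3, Mul(N, -5)) = Mul(3, Mul(-5, N)) = Mul(-15, N))
Function('c')(l) = 0 (Function('c')(l) = Mul(Add(-4, 4), Mul(-15, l)) = Mul(0, Mul(-15, l)) = 0)
Function('S')(R, Z) = Pow(Add(-2, Z), Rational(1, 2))
Mul(Function('S')(-5, Function('c')(4)), Add(-14, -12)) = Mul(Pow(Add(-2, 0), Rational(1, 2)), Add(-14, -12)) = Mul(Pow(-2, Rational(1, 2)), -26) = Mul(Mul(I, Pow(2, Rational(1, 2))), -26) = Mul(-26, I, Pow(2, Rational(1, 2)))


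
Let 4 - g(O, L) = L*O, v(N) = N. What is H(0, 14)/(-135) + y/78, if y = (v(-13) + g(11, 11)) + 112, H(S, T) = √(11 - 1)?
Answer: -3/13 - √10/135 ≈ -0.25419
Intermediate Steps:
g(O, L) = 4 - L*O
H(S, T) = √10
y = -18 (y = (-13 + (4 - 1*11*11)) + 112 = (-13 + (4 - 121)) + 112 = (-13 - 117) + 112 = -130 + 112 = -18)
H(0, 14)/(-135) + y/78 = √10/(-135) - 18/78 = √10*(-1/135) - 18*1/78 = -√10/135 - 3/13 = -3/13 - √10/135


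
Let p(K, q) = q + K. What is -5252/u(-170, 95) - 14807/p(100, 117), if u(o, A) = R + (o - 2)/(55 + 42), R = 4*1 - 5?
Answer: 106566265/58373 ≈ 1825.6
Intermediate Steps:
p(K, q) = K + q
R = -1 (R = 4 - 5 = -1)
u(o, A) = -99/97 + o/97 (u(o, A) = -1 + (o - 2)/(55 + 42) = -1 + (-2 + o)/97 = -1 + (-2 + o)*(1/97) = -1 + (-2/97 + o/97) = -99/97 + o/97)
-5252/u(-170, 95) - 14807/p(100, 117) = -5252/(-99/97 + (1/97)*(-170)) - 14807/(100 + 117) = -5252/(-99/97 - 170/97) - 14807/217 = -5252/(-269/97) - 14807*1/217 = -5252*(-97/269) - 14807/217 = 509444/269 - 14807/217 = 106566265/58373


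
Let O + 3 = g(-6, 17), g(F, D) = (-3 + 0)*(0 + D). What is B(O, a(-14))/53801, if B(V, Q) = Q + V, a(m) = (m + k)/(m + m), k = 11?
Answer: -1509/1506428 ≈ -0.0010017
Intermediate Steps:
a(m) = (11 + m)/(2*m) (a(m) = (m + 11)/(m + m) = (11 + m)/((2*m)) = (11 + m)*(1/(2*m)) = (11 + m)/(2*m))
g(F, D) = -3*D
O = -54 (O = -3 - 3*17 = -3 - 51 = -54)
B(O, a(-14))/53801 = ((1/2)*(11 - 14)/(-14) - 54)/53801 = ((1/2)*(-1/14)*(-3) - 54)*(1/53801) = (3/28 - 54)*(1/53801) = -1509/28*1/53801 = -1509/1506428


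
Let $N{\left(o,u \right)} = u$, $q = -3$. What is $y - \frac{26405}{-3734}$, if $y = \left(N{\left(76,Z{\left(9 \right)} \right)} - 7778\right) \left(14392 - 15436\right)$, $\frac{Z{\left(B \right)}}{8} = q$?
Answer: $\frac{30414531797}{3734} \approx 8.1453 \cdot 10^{6}$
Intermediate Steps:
$Z{\left(B \right)} = -24$ ($Z{\left(B \right)} = 8 \left(-3\right) = -24$)
$y = 8145288$ ($y = \left(-24 - 7778\right) \left(14392 - 15436\right) = \left(-7802\right) \left(-1044\right) = 8145288$)
$y - \frac{26405}{-3734} = 8145288 - \frac{26405}{-3734} = 8145288 - - \frac{26405}{3734} = 8145288 + \frac{26405}{3734} = \frac{30414531797}{3734}$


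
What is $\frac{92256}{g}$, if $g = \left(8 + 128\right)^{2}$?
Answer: $\frac{2883}{578} \approx 4.9879$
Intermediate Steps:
$g = 18496$ ($g = 136^{2} = 18496$)
$\frac{92256}{g} = \frac{92256}{18496} = 92256 \cdot \frac{1}{18496} = \frac{2883}{578}$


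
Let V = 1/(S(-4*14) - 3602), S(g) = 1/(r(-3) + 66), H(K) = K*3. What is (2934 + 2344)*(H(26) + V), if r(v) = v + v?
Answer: 88972417716/216119 ≈ 4.1168e+5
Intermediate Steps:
H(K) = 3*K
r(v) = 2*v
S(g) = 1/60 (S(g) = 1/(2*(-3) + 66) = 1/(-6 + 66) = 1/60)
V = -60/216119 (V = 1/(1/60 - 3602) = 1/(-216119/60) = -60/216119 ≈ -0.00027762)
(2934 + 2344)*(H(26) + V) = (2934 + 2344)*(3*26 - 60/216119) = 5278*(78 - 60/216119) = 5278*(16857222/216119) = 88972417716/216119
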